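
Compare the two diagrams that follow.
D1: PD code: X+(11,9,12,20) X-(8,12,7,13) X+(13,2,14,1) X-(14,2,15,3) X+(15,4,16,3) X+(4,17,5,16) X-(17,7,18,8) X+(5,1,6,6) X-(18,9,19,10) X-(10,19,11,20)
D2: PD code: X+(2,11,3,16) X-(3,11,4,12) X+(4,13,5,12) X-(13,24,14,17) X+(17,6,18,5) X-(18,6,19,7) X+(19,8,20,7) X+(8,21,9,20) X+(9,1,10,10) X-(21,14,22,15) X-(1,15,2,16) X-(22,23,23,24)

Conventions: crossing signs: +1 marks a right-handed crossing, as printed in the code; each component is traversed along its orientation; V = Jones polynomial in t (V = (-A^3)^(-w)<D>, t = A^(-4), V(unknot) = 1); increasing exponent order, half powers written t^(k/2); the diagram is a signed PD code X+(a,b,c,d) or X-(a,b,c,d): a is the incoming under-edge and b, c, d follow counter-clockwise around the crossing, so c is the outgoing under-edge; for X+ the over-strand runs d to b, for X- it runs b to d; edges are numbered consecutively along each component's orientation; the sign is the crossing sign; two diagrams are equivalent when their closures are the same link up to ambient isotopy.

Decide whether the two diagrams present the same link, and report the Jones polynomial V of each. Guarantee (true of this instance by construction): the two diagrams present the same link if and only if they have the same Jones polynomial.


same link: yes
V(D1) = t^-2 + 2 + t^2  [10 crossings, <D> = A^-8 + 2 + A^8, w = 0]
V(D2) = t^-2 + 2 + t^2  (w 0, c 12, <D> = A^-8 + 2 + A^8)
note: one V(t) for all 2 diagrams — one class (guaranteed)


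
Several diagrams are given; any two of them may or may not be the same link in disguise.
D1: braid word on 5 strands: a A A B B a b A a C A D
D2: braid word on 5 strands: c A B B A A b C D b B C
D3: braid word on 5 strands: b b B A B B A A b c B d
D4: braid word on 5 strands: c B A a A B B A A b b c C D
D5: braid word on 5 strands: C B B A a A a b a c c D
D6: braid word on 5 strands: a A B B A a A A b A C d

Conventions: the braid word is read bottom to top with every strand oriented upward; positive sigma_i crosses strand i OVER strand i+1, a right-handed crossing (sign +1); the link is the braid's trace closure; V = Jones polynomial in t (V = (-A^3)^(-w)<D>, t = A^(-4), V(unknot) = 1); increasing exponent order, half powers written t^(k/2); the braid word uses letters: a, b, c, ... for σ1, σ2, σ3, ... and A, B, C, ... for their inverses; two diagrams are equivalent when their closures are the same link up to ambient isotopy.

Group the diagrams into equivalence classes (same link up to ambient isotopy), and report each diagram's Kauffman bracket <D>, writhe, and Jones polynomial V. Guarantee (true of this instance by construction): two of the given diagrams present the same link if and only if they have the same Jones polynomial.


equivalence classes: {D1} | {D2, D3, D4, D6} | {D5}
D1 (bracket A^-8 + 1 - A^4; 12 crossings at w = -4): V = -t^-4 + t^-3 + t^-1
D2 (bracket A^-14 - A^-10 + 2A^-6 - A^-2 + A^2 - A^6; 12 crossings at w = -6): V = -t^-6 + t^-5 - t^-4 + 2t^-3 - t^-2 + t^-1
V(D3) = -t^-6 + t^-5 - t^-4 + 2t^-3 - t^-2 + t^-1  [12 crossings, <D> = A^-2 - A^2 + 2A^6 - A^10 + A^14 - A^18, w = -2]
D4 (bracket A^-8 - A^-4 + 2 - A^4 + A^8 - A^12; 14 crossings at w = -4): V = -t^-6 + t^-5 - t^-4 + 2t^-3 - t^-2 + t^-1
V(D5) = 1  [12 crossings, <D> = 1, w = 0]
D6 (bracket A^-8 - A^-4 + 2 - A^4 + A^8 - A^12; 12 crossings at w = -4): V = -t^-6 + t^-5 - t^-4 + 2t^-3 - t^-2 + t^-1
key observation: 3 classes among 6 diagrams; unequal V(t) rules out equality


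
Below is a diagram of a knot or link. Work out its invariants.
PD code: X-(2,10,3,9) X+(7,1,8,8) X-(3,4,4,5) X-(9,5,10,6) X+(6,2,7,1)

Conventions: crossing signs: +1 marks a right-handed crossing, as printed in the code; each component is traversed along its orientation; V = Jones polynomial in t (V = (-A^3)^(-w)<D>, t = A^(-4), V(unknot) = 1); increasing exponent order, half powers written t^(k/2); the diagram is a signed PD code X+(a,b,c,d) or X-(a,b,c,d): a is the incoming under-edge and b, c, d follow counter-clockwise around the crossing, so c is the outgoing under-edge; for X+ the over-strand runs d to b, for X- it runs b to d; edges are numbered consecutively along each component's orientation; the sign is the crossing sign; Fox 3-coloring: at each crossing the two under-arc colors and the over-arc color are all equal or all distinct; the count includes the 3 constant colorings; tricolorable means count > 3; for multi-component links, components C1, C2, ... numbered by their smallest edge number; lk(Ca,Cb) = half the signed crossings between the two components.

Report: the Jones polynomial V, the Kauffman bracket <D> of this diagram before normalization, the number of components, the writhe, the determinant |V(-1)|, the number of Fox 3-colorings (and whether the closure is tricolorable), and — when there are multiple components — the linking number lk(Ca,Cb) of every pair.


Jones polynomial: V(t) = -t^(-5/2) - t^(-1/2)
<D> = A^-1 + A^7; writhe -1
components 2, writhe -1 (5 crossings)
linking number lk(C1,C2) = -1
3-colorings: 3 of 3^5, det 2 — not tricolorable
note: w = -1 (over 5 crossings) is diagram-only; (-A^3)^(1) removes it from V


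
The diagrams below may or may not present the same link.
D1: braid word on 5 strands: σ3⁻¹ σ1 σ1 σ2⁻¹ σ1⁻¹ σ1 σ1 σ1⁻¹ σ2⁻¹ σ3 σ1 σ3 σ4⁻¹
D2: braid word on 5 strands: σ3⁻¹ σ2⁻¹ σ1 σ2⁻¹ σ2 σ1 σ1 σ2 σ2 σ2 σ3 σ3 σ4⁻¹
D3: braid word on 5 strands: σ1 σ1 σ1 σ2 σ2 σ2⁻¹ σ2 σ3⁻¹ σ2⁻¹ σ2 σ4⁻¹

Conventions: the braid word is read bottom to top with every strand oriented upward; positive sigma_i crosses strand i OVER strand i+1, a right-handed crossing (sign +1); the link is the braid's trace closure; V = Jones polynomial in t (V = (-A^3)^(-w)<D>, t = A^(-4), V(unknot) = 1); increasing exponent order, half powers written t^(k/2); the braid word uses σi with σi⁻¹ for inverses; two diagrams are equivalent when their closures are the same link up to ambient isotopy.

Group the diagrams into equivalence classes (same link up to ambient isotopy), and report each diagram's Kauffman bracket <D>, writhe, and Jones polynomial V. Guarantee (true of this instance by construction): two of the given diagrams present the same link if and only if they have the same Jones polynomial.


equivalence classes: {D1} | {D2, D3}
D1 (bracket -A^-11 + A^-7 - A^-3 + 2A + A^9; 13 crossings at w = +1): V = -t^(-3/2) - 2t^(1/2) + t^(3/2) - t^(5/2) + t^(7/2)
V(D2) = -t^(3/2) - 2t^(7/2) + t^(9/2) - t^(11/2) + t^(13/2)  [13 crossings, <D> = -A^-11 + A^-7 - A^-3 + 2A + A^9, w = +5]
D3 (bracket -A^-17 + A^-13 - A^-9 + 2A^-5 + A^3; 11 crossings at w = +3): V = -t^(3/2) - 2t^(7/2) + t^(9/2) - t^(11/2) + t^(13/2)
key observation: comparing 3 Jones polynomials yields 2 groups


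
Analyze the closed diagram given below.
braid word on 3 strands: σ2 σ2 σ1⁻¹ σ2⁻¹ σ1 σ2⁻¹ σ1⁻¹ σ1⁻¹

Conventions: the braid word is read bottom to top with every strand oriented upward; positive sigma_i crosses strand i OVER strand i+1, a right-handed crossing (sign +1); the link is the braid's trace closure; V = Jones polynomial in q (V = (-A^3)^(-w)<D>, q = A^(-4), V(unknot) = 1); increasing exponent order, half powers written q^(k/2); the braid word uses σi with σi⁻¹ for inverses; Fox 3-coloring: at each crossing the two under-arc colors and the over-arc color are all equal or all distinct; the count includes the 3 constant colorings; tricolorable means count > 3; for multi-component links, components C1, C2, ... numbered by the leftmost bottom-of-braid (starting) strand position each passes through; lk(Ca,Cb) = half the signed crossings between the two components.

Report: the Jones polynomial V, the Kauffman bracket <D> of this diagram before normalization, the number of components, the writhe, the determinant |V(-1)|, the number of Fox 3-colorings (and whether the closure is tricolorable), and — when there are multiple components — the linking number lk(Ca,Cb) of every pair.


Jones polynomial: V(q) = -q^-5 + q^-4 - q^-3 + 2q^-2 - q^-1 + 2 - q
<D> = -A^-10 + 2A^-6 - A^-2 + 2A^2 - A^6 + A^10 - A^14; writhe -2
components 1, writhe -2 (8 crossings)
3-colorings: 9 of 3^8, det 9 — tricolorable
note: det 9 = |V(-1)|; divisible by 3, so tricolorable


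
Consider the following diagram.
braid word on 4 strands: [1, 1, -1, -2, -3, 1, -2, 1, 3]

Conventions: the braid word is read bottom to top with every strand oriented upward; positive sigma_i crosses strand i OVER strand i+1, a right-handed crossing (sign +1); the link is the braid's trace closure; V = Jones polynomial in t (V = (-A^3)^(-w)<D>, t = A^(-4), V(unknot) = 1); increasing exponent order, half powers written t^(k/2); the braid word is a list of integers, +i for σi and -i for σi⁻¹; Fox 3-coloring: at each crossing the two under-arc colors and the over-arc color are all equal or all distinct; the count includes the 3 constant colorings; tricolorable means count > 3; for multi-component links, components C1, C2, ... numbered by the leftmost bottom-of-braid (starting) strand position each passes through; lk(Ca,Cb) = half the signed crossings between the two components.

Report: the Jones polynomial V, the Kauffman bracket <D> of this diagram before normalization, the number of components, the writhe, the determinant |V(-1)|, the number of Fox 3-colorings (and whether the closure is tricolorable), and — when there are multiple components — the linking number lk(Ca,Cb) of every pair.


V(t) = t + t^3 - t^4
bracket: A^-13 - A^-9 - A^-1, w = +1
1 component, writhe +1, over 9 crossings
det 3, colorings 9 of 3^9 — tricolorable
observation: w = +1 shifts under R1 moves; the (-A^3)^(-1) factor cancels that in V


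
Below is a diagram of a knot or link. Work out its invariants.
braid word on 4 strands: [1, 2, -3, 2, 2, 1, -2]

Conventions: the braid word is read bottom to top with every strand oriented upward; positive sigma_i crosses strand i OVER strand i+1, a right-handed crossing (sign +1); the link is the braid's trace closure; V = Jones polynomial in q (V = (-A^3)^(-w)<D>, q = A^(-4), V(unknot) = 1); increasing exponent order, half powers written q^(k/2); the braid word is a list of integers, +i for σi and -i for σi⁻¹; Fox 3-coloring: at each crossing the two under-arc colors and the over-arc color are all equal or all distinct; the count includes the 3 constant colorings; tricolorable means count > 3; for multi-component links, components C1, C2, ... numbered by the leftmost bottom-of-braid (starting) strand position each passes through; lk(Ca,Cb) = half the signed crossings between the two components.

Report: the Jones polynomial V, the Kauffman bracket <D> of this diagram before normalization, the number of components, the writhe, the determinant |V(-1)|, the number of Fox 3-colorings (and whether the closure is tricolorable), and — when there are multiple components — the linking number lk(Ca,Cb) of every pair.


V = q - q^2 + 2q^3 - q^4 + q^5 - q^6
<D> = A^-15 - A^-11 + A^-7 - 2A^-3 + A - A^5 (w = +3)
1 component over 7 crossings, w = +3
3 Fox colorings among 3^7, |V(-1)| = 7: not tricolorable
why: w = +3 (over 7 crossings) is diagram-only; (-A^3)^(-3) removes it from V


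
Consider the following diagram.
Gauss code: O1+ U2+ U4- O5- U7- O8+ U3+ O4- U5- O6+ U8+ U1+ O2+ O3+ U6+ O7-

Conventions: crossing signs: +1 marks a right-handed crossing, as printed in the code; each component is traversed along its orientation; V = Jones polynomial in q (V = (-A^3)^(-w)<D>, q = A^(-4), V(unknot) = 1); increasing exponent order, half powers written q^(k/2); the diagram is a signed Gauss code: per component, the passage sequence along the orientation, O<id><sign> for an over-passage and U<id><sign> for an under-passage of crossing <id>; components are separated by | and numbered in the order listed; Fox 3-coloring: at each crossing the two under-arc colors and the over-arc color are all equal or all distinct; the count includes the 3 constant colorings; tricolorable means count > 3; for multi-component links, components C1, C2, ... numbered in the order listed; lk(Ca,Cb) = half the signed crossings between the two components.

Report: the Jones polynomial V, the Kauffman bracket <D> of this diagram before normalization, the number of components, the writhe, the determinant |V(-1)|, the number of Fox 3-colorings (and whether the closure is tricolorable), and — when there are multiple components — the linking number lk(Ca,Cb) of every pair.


Jones polynomial: V(q) = -q^-1 + 2 - q + 2q^2 - q^3 + q^4 - q^5
<D> = -A^-14 + A^-10 - A^-6 + 2A^-2 - A^2 + 2A^6 - A^10; writhe +2
components 1, writhe +2 (8 crossings)
3-colorings: 9 of 3^8, det 9 — tricolorable
note: w = +2 shifts under R1 moves; the (-A^3)^(-2) factor cancels that in V


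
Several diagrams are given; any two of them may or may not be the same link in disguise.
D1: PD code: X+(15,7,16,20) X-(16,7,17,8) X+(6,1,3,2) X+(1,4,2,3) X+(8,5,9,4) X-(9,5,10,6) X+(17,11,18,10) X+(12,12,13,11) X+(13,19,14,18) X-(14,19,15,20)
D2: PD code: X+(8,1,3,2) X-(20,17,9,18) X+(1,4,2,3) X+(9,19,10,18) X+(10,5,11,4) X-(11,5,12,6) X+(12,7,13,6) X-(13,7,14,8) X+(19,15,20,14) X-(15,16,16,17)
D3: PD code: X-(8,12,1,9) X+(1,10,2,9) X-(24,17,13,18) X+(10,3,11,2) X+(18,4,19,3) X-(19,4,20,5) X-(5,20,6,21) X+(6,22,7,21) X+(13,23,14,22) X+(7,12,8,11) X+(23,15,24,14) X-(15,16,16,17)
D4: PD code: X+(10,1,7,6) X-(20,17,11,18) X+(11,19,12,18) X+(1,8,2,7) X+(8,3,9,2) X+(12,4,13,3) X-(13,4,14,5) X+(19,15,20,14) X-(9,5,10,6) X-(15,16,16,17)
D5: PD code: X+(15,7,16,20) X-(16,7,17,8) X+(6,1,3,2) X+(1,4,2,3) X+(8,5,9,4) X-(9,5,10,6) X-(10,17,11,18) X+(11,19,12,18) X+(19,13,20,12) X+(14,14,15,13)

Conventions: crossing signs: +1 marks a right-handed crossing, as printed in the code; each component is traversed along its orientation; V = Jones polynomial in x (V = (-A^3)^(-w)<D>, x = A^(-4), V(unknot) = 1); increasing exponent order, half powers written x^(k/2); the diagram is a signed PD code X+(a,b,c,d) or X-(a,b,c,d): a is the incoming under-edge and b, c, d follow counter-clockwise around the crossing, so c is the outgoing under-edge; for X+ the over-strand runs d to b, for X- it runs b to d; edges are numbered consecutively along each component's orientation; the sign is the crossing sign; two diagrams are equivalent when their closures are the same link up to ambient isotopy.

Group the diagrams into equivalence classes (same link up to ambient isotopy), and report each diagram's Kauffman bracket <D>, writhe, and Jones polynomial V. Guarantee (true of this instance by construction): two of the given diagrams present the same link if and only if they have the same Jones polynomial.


equivalence classes: {D1, D2, D3, D4, D5}
D1 (bracket 1 + A^4 + A^8 + A^12; 10 crossings at w = +4): V = 1 + x + x^2 + x^3
V(D2) = 1 + x + x^2 + x^3  (w +2, c 10, <D> = A^-6 + A^-2 + A^2 + A^6)
D3 (bracket A^-6 + A^-2 + A^2 + A^6; 12 crossings at w = +2): V = 1 + x + x^2 + x^3
D4 (bracket A^-6 + A^-2 + A^2 + A^6; 10 crossings at w = +2): V = 1 + x + x^2 + x^3
V(D5) = 1 + x + x^2 + x^3  [10 crossings, <D> = 1 + A^4 + A^8 + A^12, w = +4]
observation: one V(x) for all 5 diagrams — one class (guaranteed)


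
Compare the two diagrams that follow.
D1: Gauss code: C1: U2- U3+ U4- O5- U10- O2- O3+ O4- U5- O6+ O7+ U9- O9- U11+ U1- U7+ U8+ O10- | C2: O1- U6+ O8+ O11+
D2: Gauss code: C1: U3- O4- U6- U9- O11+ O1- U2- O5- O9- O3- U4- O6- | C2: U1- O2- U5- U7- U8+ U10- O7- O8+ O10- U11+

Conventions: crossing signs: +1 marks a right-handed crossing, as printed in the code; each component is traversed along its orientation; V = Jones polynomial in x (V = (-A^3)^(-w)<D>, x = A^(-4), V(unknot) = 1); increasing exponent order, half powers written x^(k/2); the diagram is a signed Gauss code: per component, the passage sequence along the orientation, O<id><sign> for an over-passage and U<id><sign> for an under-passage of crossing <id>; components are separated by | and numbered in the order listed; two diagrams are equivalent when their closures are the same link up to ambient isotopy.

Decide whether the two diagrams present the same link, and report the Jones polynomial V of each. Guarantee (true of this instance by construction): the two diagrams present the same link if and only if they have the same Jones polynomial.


equivalent: no
V(D1) = x^(-7/2) - x^(-5/2) + x^(-3/2) - 2x^(-1/2) - x^(3/2)  (w -1, c 11, <D> = A^-9 + 2A^-1 - A^3 + A^7 - A^11)
V(D2) = x^(-13/2) - x^(-11/2) + x^(-9/2) - 2x^(-7/2) - x^(-3/2)  (w -7, c 11, <D> = A^-15 + 2A^-7 - A^-3 + A - A^5)
why: comparing 2 Jones polynomials yields 2 groups


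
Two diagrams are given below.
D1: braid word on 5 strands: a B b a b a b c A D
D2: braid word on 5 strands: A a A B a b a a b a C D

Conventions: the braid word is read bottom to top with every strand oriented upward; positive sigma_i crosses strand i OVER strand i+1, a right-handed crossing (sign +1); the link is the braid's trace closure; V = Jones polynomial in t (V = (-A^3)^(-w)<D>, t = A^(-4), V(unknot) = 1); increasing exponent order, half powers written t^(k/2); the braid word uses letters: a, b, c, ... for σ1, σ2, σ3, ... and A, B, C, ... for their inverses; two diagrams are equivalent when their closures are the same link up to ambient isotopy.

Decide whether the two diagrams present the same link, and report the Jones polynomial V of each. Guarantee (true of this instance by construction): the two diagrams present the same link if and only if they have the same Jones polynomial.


same link: yes
V(D1) = t + t^3 - t^4  [10 crossings, <D> = -A^-4 + 1 + A^8, w = +4]
V(D2) = t + t^3 - t^4  [12 crossings, <D> = -A^-10 + A^-6 + A^2, w = +2]
insight: D2 (12 crossings) and D1 (10) are Markov-related braid presentations


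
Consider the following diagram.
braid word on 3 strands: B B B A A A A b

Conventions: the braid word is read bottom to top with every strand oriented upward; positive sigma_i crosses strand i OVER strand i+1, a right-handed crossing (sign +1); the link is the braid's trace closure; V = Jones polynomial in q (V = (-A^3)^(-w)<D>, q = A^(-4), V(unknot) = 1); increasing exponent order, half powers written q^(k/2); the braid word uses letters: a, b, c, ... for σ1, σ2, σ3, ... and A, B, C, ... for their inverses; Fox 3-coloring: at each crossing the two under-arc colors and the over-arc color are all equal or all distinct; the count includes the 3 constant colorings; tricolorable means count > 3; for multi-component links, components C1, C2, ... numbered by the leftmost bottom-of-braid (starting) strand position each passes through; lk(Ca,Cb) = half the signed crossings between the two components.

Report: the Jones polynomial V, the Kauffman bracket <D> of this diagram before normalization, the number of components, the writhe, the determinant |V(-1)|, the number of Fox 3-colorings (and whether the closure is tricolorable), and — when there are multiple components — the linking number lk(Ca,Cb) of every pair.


Jones polynomial: V(q) = q^-8 - q^-7 + 2q^-6 - q^-5 + 2q^-4 + q^-2
<D> = A^-10 + 2A^-2 - A^2 + 2A^6 - A^10 + A^14; writhe -6
components 3, writhe -6 (8 crossings)
linking number lk(C1,C2) = 0
lk(C1,C3): -2
lk(C2,C3) = -1
3-colorings: 3 of 3^8, det 8 — not tricolorable
note: the span of V is 6, within the link bound 8 + 3 - 1


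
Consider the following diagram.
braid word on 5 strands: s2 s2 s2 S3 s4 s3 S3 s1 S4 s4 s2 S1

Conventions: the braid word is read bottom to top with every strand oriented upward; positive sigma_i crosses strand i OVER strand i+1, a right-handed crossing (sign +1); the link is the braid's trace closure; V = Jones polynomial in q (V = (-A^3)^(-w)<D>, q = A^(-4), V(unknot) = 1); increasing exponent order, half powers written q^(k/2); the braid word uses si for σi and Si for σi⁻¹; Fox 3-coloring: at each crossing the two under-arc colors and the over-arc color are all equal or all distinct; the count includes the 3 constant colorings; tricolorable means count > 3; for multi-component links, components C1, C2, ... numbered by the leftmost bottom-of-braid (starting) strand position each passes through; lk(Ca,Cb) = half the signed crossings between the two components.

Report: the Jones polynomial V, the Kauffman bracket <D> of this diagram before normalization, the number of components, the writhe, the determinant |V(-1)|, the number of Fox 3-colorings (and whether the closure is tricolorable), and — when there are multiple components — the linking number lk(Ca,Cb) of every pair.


Jones polynomial: V(q) = q + q^3 - q^4
<D> = -A^-4 + 1 + A^8; writhe +4
components 1, writhe +4 (12 crossings)
3-colorings: 9 of 3^12, det 3 — tricolorable
note: the span of V is 3, forcing >= 3 crossings in any diagram


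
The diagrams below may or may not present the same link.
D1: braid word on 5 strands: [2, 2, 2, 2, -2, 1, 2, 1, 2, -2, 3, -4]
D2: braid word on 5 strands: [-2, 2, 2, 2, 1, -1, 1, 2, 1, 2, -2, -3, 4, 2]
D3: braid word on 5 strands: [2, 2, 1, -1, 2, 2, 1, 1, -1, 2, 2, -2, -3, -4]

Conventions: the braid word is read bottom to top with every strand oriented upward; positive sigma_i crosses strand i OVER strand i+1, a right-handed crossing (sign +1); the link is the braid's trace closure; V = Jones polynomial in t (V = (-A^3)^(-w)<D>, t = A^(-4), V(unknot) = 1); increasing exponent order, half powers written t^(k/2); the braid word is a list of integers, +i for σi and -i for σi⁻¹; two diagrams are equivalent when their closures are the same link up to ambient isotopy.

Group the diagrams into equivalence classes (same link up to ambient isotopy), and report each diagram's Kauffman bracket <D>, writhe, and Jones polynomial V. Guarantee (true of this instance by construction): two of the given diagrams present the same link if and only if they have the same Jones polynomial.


equivalence classes: {D1, D2, D3}
D1 (bracket -A^-10 + A^-6 - A^-2 + A^2 + A^10; 12 crossings at w = +6): V = t^2 + t^4 - t^5 + t^6 - t^7
D2 (bracket -A^-10 + A^-6 - A^-2 + A^2 + A^10; 14 crossings at w = +6): V = t^2 + t^4 - t^5 + t^6 - t^7
D3 (bracket -A^-16 + A^-12 - A^-8 + A^-4 + A^4; 14 crossings at w = +4): V = t^2 + t^4 - t^5 + t^6 - t^7
key observation: all 3 diagrams share one V(t), hence one class


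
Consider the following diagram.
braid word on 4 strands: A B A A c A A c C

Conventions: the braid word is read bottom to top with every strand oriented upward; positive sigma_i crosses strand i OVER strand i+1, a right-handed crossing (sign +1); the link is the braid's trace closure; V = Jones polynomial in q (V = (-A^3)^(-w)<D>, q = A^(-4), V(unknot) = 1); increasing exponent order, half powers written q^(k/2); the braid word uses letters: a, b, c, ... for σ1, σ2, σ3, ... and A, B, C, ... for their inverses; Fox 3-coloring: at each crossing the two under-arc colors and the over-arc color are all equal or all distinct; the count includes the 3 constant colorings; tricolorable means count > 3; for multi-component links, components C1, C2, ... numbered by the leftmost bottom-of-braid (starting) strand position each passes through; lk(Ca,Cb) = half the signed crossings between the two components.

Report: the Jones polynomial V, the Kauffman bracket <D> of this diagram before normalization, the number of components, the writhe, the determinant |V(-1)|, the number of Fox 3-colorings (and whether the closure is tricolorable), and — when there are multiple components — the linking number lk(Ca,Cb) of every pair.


Jones polynomial: V(q) = -q^-7 + q^-6 - q^-5 + q^-4 + q^-2
<D> = -A^-7 - A + A^5 - A^9 + A^13; writhe -5
components 1, writhe -5 (9 crossings)
3-colorings: 3 of 3^9, det 5 — not tricolorable
note: w = -5 (over 9 crossings) is diagram-only; (-A^3)^(5) removes it from V


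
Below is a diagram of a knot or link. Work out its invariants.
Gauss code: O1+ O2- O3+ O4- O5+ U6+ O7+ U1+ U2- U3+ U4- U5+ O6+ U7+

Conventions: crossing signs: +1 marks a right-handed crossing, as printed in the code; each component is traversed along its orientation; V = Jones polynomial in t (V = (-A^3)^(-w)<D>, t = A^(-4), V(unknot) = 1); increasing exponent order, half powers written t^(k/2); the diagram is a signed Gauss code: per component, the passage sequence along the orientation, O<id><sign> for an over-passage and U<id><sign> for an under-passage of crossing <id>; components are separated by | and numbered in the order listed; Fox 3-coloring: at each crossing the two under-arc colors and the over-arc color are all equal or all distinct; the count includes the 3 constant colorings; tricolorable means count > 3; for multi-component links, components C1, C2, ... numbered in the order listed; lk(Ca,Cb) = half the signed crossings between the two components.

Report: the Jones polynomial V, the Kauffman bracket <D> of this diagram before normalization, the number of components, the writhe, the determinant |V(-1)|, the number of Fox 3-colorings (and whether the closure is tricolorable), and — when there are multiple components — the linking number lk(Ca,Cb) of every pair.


V(t) = t + t^3 - t^4
bracket: A^-7 - A^-3 - A^5, w = +3
1 component, writhe +3, over 7 crossings
det 3, colorings 9 of 3^7 — tricolorable
observation: V spans 3 powers of t: at least 3 crossings in any diagram


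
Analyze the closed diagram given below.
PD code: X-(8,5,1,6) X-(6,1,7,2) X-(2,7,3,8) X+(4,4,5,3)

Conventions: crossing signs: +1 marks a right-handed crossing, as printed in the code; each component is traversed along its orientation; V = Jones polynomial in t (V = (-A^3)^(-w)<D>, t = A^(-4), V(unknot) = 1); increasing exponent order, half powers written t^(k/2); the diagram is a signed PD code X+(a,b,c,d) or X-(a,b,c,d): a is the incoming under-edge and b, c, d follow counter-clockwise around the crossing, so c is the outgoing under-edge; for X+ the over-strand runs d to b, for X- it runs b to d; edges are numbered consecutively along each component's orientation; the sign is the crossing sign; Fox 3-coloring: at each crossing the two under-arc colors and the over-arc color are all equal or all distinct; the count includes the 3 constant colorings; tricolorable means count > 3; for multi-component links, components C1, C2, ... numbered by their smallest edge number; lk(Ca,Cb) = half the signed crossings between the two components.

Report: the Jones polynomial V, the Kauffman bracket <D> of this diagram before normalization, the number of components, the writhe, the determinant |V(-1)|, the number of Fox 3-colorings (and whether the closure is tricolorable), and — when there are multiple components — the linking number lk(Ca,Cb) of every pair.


Jones polynomial: V(t) = -t^-4 + t^-3 + t^-1
<D> = A^-2 + A^6 - A^10; writhe -2
components 1, writhe -2 (4 crossings)
3-colorings: 9 of 3^4, det 3 — tricolorable
note: w = -2 (over 4 crossings) is diagram-only; (-A^3)^(2) removes it from V


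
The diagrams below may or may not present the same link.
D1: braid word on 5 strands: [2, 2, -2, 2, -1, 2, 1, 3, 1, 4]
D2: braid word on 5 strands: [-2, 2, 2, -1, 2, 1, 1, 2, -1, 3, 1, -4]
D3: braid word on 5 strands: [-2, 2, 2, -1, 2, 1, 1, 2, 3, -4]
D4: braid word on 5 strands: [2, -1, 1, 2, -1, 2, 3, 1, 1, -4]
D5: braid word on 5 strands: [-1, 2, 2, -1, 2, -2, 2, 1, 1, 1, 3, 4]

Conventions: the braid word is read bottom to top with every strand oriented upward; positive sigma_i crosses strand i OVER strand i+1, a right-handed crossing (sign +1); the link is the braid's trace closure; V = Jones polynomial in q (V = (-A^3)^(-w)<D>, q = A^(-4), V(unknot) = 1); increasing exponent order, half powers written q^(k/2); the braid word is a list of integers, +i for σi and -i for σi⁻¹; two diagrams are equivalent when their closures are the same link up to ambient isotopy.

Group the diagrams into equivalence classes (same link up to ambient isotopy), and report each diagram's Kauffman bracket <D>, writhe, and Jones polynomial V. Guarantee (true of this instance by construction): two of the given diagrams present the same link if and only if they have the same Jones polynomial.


classes: {D1, D2, D3, D4, D5}
V(D1) = q - q^2 + 2q^3 - q^4 + q^5 - q^6  [10 crossings, <D> = -A^-6 + A^-2 - A^2 + 2A^6 - A^10 + A^14, w = +6]
V(D2) = q - q^2 + 2q^3 - q^4 + q^5 - q^6  (w +4, c 12, <D> = -A^-12 + A^-8 - A^-4 + 2 - A^4 + A^8)
V(D3) = q - q^2 + 2q^3 - q^4 + q^5 - q^6  [10 crossings, <D> = -A^-12 + A^-8 - A^-4 + 2 - A^4 + A^8, w = +4]
D4 (bracket -A^-12 + A^-8 - A^-4 + 2 - A^4 + A^8; 10 crossings at w = +4): V = q - q^2 + 2q^3 - q^4 + q^5 - q^6
V(D5) = q - q^2 + 2q^3 - q^4 + q^5 - q^6  [12 crossings, <D> = -A^-6 + A^-2 - A^2 + 2A^6 - A^10 + A^14, w = +6]
insight: one V(q) for all 5 diagrams — one class (guaranteed)


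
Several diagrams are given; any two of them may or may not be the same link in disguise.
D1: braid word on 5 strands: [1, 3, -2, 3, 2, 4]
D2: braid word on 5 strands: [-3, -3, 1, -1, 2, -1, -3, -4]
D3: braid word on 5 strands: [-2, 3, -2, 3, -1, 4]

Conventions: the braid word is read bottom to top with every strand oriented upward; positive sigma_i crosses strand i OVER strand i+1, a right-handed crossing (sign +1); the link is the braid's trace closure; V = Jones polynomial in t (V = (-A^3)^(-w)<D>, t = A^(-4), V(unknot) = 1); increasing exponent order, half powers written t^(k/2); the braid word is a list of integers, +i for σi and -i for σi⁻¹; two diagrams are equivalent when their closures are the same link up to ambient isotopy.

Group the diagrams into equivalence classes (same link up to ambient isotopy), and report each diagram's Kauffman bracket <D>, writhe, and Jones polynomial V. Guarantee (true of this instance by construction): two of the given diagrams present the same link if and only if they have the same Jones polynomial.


equivalence classes: {D1} | {D2} | {D3}
D1 (bracket A^12; 6 crossings at w = +4): V = 1
V(D2) = -t^-4 + t^-3 + t^-1  (w -4, c 8, <D> = A^-8 + 1 - A^4)
V(D3) = t^-2 - t^-1 + 1 - t + t^2  [6 crossings, <D> = A^-8 - A^-4 + 1 - A^4 + A^8, w = 0]
key observation: comparing 3 Jones polynomials yields 3 groups


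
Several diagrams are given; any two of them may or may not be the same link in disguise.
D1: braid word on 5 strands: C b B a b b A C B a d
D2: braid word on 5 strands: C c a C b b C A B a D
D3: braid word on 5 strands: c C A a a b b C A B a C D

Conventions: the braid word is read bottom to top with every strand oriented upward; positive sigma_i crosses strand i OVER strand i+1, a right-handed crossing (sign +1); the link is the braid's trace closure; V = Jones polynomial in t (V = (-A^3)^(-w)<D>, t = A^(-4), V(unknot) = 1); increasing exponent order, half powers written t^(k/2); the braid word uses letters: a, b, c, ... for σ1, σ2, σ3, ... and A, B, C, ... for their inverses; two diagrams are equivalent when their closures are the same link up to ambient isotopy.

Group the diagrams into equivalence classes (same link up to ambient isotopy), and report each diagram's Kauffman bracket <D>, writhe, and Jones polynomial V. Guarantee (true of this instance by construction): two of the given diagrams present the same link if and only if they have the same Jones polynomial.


grouping into links: {D1, D2, D3}
V(D1) = -t^(-3/2) + t^(-1/2) - 2t^(1/2) + t^(3/2) - 2t^(5/2) + t^(7/2)  (w +1, c 11, <D> = -A^-11 + 2A^-7 - A^-3 + 2A - A^5 + A^9)
D2 (bracket -A^-17 + 2A^-13 - A^-9 + 2A^-5 - A^-1 + A^3; 11 crossings at w = -1): V = -t^(-3/2) + t^(-1/2) - 2t^(1/2) + t^(3/2) - 2t^(5/2) + t^(7/2)
V(D3) = -t^(-3/2) + t^(-1/2) - 2t^(1/2) + t^(3/2) - 2t^(5/2) + t^(7/2)  (w -1, c 13, <D> = -A^-17 + 2A^-13 - A^-9 + 2A^-5 - A^-1 + A^3)
key observation: all 3 diagrams share one V(t), hence one class


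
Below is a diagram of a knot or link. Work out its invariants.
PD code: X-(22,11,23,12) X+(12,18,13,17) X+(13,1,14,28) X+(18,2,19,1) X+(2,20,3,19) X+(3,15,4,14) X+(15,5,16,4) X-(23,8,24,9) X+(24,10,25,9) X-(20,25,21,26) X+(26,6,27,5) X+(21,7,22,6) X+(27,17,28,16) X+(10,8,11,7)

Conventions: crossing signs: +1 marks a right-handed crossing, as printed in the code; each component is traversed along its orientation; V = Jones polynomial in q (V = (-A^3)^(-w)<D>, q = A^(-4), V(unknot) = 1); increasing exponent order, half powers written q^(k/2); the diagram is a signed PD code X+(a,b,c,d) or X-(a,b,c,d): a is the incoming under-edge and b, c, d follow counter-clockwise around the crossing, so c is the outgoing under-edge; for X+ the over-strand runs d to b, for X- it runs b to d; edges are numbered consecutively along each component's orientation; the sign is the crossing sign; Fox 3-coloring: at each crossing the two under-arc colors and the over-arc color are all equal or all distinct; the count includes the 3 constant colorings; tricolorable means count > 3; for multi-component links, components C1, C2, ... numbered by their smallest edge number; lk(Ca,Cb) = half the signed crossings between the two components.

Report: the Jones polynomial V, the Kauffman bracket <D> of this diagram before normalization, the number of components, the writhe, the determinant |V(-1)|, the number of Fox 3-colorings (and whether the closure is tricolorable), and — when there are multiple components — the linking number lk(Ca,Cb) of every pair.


V = q^3 + q^5 - q^8
<D> = -A^-8 + A^4 + A^12 (w = +8)
1 component over 14 crossings, w = +8
9 Fox colorings among 3^14, |V(-1)| = 3: tricolorable
why: w = +8 shifts under R1 moves; the (-A^3)^(-8) factor cancels that in V


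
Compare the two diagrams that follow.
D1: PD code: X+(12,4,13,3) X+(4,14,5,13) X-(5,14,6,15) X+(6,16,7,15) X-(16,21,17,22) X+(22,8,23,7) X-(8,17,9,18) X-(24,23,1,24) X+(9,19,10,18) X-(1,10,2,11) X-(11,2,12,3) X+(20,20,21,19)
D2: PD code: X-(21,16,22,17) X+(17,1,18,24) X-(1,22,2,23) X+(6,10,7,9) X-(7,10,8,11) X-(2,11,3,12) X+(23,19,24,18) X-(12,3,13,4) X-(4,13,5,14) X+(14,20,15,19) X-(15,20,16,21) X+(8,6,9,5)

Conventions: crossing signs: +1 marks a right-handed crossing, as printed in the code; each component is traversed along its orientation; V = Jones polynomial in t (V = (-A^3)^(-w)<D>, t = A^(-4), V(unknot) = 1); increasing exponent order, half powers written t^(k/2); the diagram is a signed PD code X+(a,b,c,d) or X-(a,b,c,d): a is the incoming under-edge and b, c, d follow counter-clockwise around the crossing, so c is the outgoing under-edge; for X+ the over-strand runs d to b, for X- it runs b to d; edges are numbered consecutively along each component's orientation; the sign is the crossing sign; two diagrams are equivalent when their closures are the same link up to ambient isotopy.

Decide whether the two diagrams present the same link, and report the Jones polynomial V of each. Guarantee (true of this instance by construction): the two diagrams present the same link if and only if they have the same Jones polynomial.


equivalent: no
D1 (bracket 1; 12 crossings at w = 0): V = 1
D2 (bracket A^-10 - A^-6 + 2A^-2 - 3A^2 + 3A^6 - 2A^10 + 2A^14 - A^18; 12 crossings at w = -2): V = -t^-6 + 2t^-5 - 2t^-4 + 3t^-3 - 3t^-2 + 2t^-1 - 1 + t
key observation: 2 classes among 2 diagrams; unequal V(t) rules out equality


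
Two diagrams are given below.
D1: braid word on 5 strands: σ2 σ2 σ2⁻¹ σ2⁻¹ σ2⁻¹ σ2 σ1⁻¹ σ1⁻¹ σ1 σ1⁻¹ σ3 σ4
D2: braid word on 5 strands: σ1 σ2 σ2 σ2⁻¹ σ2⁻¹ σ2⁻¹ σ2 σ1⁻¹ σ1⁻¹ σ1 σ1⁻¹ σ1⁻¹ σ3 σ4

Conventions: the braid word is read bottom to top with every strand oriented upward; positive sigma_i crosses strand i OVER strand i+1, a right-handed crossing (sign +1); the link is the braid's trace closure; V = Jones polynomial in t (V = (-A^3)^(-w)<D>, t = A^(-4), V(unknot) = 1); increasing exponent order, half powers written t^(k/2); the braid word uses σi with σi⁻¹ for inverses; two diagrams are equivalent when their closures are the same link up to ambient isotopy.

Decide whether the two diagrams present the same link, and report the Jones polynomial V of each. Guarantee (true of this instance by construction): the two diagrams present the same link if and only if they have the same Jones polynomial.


equivalent: yes
D1 (bracket 1 + A^4 + A^8 + A^12; 12 crossings at w = 0): V = t^-3 + t^-2 + t^-1 + 1
V(D2) = t^-3 + t^-2 + t^-1 + 1  [14 crossings, <D> = 1 + A^4 + A^8 + A^12, w = 0]
observation: from 12 to 14 crossings by R-moves: one link, two diagrams


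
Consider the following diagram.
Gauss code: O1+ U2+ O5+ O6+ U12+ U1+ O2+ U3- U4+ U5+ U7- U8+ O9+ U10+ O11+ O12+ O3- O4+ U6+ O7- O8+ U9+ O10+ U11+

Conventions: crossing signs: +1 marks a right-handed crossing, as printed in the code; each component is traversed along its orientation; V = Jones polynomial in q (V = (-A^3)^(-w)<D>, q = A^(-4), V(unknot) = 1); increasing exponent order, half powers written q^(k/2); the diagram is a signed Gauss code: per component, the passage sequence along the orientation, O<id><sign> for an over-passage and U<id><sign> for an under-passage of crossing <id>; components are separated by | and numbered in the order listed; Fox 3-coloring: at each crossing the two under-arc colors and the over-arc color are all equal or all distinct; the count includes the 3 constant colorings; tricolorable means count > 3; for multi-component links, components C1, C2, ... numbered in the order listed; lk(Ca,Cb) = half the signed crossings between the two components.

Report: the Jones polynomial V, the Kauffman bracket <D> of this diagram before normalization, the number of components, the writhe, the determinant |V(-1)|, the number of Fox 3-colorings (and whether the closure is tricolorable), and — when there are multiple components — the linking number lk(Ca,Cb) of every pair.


V(q) = q^3 + q^5 - q^8
bracket: -A^-8 + A^4 + A^12, w = +8
1 component, writhe +8, over 12 crossings
det 3, colorings 9 of 3^12 — tricolorable
observation: the span of V is 5, forcing >= 5 crossings in any diagram


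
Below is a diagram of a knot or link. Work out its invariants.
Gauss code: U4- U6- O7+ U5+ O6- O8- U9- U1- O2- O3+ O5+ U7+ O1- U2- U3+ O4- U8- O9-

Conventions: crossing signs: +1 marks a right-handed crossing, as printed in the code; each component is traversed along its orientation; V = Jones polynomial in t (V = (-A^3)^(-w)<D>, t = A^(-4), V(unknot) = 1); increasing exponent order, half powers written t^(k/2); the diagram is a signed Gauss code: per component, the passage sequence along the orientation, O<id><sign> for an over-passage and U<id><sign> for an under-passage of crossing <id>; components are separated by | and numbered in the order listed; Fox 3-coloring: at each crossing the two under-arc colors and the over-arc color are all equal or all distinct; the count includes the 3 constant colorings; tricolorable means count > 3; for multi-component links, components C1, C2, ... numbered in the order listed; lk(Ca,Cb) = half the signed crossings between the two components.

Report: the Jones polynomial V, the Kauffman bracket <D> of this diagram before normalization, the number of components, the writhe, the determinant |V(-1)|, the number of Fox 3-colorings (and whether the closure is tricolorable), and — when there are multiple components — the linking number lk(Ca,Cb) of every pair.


V(t) = t^-5 - 2t^-4 + 2t^-3 - 2t^-2 + 2t^-1 - 1 + t
bracket: -A^-13 + A^-9 - 2A^-5 + 2A^-1 - 2A^3 + 2A^7 - A^11, w = -3
1 component, writhe -3, over 9 crossings
det 11, colorings 3 of 3^9 — not tricolorable
observation: the span of V is 6, forcing >= 6 crossings in any diagram


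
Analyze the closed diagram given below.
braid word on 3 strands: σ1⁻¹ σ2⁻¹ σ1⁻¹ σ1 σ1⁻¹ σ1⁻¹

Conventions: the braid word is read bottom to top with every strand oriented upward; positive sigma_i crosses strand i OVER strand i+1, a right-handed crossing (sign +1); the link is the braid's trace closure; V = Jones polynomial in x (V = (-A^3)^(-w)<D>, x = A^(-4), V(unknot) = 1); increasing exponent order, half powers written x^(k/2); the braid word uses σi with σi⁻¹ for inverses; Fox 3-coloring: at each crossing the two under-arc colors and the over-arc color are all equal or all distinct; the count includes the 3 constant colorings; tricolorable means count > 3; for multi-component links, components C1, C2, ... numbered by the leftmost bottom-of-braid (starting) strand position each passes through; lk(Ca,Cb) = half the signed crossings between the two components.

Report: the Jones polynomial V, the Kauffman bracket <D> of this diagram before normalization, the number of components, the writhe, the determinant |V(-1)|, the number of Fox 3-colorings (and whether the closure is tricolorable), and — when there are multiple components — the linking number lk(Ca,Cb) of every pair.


Jones polynomial: V(x) = -x^-4 + x^-3 + x^-1
<D> = A^-8 + 1 - A^4; writhe -4
components 1, writhe -4 (6 crossings)
3-colorings: 9 of 3^6, det 3 — tricolorable
note: det 3 = |V(-1)|; divisible by 3, so tricolorable
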